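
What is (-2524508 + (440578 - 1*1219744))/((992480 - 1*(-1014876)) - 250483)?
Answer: -3303674/1756873 ≈ -1.8804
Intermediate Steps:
(-2524508 + (440578 - 1*1219744))/((992480 - 1*(-1014876)) - 250483) = (-2524508 + (440578 - 1219744))/((992480 + 1014876) - 250483) = (-2524508 - 779166)/(2007356 - 250483) = -3303674/1756873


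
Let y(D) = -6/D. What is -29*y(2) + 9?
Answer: 96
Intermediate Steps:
-29*y(2) + 9 = -(-174)/2 + 9 = -29*(-3) + 9 = 87 + 9 = 96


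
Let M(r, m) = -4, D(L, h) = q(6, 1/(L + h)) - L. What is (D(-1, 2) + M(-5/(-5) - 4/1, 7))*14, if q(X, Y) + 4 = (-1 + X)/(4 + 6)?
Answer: -91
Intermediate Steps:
q(X, Y) = -41/10 + X/10 (q(X, Y) = -4 + (-1 + X)/(4 + 6) = -4 + (-1 + X)/10 = -4 + (-1 + X)*(⅒) = -4 + (-⅒ + X/10) = -41/10 + X/10)
D(L, h) = -7/2 - L (D(L, h) = (-41/10 + (⅒)*6) - L = (-41/10 + ⅗) - L = -7/2 - L)
(D(-1, 2) + M(-5/(-5) - 4/1, 7))*14 = ((-7/2 - 1*(-1)) - 4)*14 = ((-7/2 + 1) - 4)*14 = (-5/2 - 4)*14 = -13/2*14 = -91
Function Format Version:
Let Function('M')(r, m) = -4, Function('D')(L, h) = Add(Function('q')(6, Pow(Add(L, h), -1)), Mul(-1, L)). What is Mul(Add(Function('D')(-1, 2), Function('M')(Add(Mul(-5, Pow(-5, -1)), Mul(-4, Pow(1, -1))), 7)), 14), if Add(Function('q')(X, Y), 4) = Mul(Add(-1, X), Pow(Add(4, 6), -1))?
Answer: -91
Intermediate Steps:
Function('q')(X, Y) = Add(Rational(-41, 10), Mul(Rational(1, 10), X)) (Function('q')(X, Y) = Add(-4, Mul(Add(-1, X), Pow(Add(4, 6), -1))) = Add(-4, Mul(Add(-1, X), Pow(10, -1))) = Add(-4, Mul(Add(-1, X), Rational(1, 10))) = Add(-4, Add(Rational(-1, 10), Mul(Rational(1, 10), X))) = Add(Rational(-41, 10), Mul(Rational(1, 10), X)))
Function('D')(L, h) = Add(Rational(-7, 2), Mul(-1, L)) (Function('D')(L, h) = Add(Add(Rational(-41, 10), Mul(Rational(1, 10), 6)), Mul(-1, L)) = Add(Add(Rational(-41, 10), Rational(3, 5)), Mul(-1, L)) = Add(Rational(-7, 2), Mul(-1, L)))
Mul(Add(Function('D')(-1, 2), Function('M')(Add(Mul(-5, Pow(-5, -1)), Mul(-4, Pow(1, -1))), 7)), 14) = Mul(Add(Add(Rational(-7, 2), Mul(-1, -1)), -4), 14) = Mul(Add(Add(Rational(-7, 2), 1), -4), 14) = Mul(Add(Rational(-5, 2), -4), 14) = Mul(Rational(-13, 2), 14) = -91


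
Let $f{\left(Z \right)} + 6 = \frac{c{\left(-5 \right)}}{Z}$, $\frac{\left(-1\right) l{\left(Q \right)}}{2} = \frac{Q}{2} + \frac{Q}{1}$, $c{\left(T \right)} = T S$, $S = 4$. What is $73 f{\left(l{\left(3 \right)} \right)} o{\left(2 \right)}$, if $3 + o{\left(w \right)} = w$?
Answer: $\frac{2482}{9} \approx 275.78$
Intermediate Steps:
$o{\left(w \right)} = -3 + w$
$c{\left(T \right)} = 4 T$ ($c{\left(T \right)} = T 4 = 4 T$)
$l{\left(Q \right)} = - 3 Q$ ($l{\left(Q \right)} = - 2 \left(\frac{Q}{2} + \frac{Q}{1}\right) = - 2 \left(Q \frac{1}{2} + Q 1\right) = - 2 \left(\frac{Q}{2} + Q\right) = - 2 \frac{3 Q}{2} = - 3 Q$)
$f{\left(Z \right)} = -6 - \frac{20}{Z}$ ($f{\left(Z \right)} = -6 + \frac{4 \left(-5\right)}{Z} = -6 - \frac{20}{Z}$)
$73 f{\left(l{\left(3 \right)} \right)} o{\left(2 \right)} = 73 \left(-6 - \frac{20}{\left(-3\right) 3}\right) \left(-3 + 2\right) = 73 \left(-6 - \frac{20}{-9}\right) \left(-1\right) = 73 \left(-6 - - \frac{20}{9}\right) \left(-1\right) = 73 \left(-6 + \frac{20}{9}\right) \left(-1\right) = 73 \left(- \frac{34}{9}\right) \left(-1\right) = \left(- \frac{2482}{9}\right) \left(-1\right) = \frac{2482}{9}$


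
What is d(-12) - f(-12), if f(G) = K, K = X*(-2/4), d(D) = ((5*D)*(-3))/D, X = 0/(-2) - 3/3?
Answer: -31/2 ≈ -15.500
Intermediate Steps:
X = -1 (X = 0*(-1/2) - 3*1/3 = 0 - 1 = -1)
d(D) = -15 (d(D) = (-15*D)/D = -15)
K = 1/2 (K = -(-2)/4 = -1*(-1/2) = 1/2 ≈ 0.50000)
f(G) = 1/2
d(-12) - f(-12) = -15 - 1*1/2 = -15 - 1/2 = -31/2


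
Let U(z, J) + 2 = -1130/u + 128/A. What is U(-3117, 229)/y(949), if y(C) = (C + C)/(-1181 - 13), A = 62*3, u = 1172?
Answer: 24683363/17239534 ≈ 1.4318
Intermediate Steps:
A = 186
U(z, J) = -124037/54498 (U(z, J) = -2 + (-1130/1172 + 128/186) = -2 + (-1130*1/1172 + 128*(1/186)) = -2 + (-565/586 + 64/93) = -2 - 15041/54498 = -124037/54498)
y(C) = -C/597 (y(C) = (2*C)/(-1194) = (2*C)*(-1/1194) = -C/597)
U(-3117, 229)/y(949) = -124037/(54498*((-1/597*949))) = -124037/(54498*(-949/597)) = -124037/54498*(-597/949) = 24683363/17239534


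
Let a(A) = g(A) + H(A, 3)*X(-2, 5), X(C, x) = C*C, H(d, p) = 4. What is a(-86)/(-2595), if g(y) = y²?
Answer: -7412/2595 ≈ -2.8563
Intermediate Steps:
X(C, x) = C²
a(A) = 16 + A² (a(A) = A² + 4*(-2)² = A² + 4*4 = A² + 16 = 16 + A²)
a(-86)/(-2595) = (16 + (-86)²)/(-2595) = (16 + 7396)*(-1/2595) = 7412*(-1/2595) = -7412/2595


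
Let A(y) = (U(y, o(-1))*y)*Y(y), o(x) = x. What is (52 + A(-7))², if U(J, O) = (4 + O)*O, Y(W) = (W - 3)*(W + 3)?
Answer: 795664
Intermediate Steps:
Y(W) = (-3 + W)*(3 + W)
U(J, O) = O*(4 + O)
A(y) = -3*y*(-9 + y²) (A(y) = ((-(4 - 1))*y)*(-9 + y²) = ((-1*3)*y)*(-9 + y²) = (-3*y)*(-9 + y²) = -3*y*(-9 + y²))
(52 + A(-7))² = (52 + 3*(-7)*(9 - 1*(-7)²))² = (52 + 3*(-7)*(9 - 1*49))² = (52 + 3*(-7)*(9 - 49))² = (52 + 3*(-7)*(-40))² = (52 + 840)² = 892² = 795664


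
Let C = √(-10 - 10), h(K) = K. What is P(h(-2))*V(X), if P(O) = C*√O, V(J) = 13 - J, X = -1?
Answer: -28*√10 ≈ -88.544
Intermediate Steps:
C = 2*I*√5 (C = √(-20) = 2*I*√5 ≈ 4.4721*I)
P(O) = 2*I*√5*√O (P(O) = (2*I*√5)*√O = 2*I*√5*√O)
P(h(-2))*V(X) = (2*I*√5*√(-2))*(13 - 1*(-1)) = (2*I*√5*(I*√2))*(13 + 1) = -2*√10*14 = -28*√10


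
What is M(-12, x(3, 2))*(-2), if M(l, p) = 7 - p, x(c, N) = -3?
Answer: -20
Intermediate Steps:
M(-12, x(3, 2))*(-2) = (7 - 1*(-3))*(-2) = (7 + 3)*(-2) = 10*(-2) = -20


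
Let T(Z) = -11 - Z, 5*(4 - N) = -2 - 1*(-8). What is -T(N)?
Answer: 69/5 ≈ 13.800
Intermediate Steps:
N = 14/5 (N = 4 - (-2 - 1*(-8))/5 = 4 - (-2 + 8)/5 = 4 - ⅕*6 = 4 - 6/5 = 14/5 ≈ 2.8000)
-T(N) = -(-11 - 1*14/5) = -(-11 - 14/5) = -1*(-69/5) = 69/5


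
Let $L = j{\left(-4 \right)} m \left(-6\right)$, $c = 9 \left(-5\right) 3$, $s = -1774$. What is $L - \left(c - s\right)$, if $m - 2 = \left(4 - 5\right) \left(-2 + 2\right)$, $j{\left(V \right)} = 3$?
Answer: $-1675$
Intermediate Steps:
$c = -135$ ($c = \left(-45\right) 3 = -135$)
$m = 2$ ($m = 2 + \left(4 - 5\right) \left(-2 + 2\right) = 2 - 0 = 2 + 0 = 2$)
$L = -36$ ($L = 3 \cdot 2 \left(-6\right) = 6 \left(-6\right) = -36$)
$L - \left(c - s\right) = -36 - 1639 = -1675$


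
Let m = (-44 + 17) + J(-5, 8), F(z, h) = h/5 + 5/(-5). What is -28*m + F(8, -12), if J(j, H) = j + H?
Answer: 3343/5 ≈ 668.60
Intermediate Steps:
J(j, H) = H + j
F(z, h) = -1 + h/5 (F(z, h) = h*(⅕) + 5*(-⅕) = h/5 - 1 = -1 + h/5)
m = -24 (m = (-44 + 17) + (8 - 5) = -27 + 3 = -24)
-28*m + F(8, -12) = -28*(-24) + (-1 + (⅕)*(-12)) = 672 + (-1 - 12/5) = 672 - 17/5 = 3343/5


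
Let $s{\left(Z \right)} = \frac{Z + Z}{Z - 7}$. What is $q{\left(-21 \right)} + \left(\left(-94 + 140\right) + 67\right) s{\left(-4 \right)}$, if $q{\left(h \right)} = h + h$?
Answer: $\frac{442}{11} \approx 40.182$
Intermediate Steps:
$q{\left(h \right)} = 2 h$
$s{\left(Z \right)} = \frac{2 Z}{-7 + Z}$
$q{\left(-21 \right)} + \left(\left(-94 + 140\right) + 67\right) s{\left(-4 \right)} = 2 \left(-21\right) + \left(\left(-94 + 140\right) + 67\right) 2 \left(-4\right) \frac{1}{-7 - 4} = -42 + \left(46 + 67\right) 2 \left(-4\right) \frac{1}{-11} = -42 + 113 \cdot 2 \left(-4\right) \left(- \frac{1}{11}\right) = -42 + 113 \cdot \frac{8}{11} = -42 + \frac{904}{11} = \frac{442}{11}$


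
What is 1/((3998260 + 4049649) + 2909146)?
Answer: 1/10957055 ≈ 9.1265e-8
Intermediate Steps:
1/((3998260 + 4049649) + 2909146) = 1/(8047909 + 2909146) = 1/10957055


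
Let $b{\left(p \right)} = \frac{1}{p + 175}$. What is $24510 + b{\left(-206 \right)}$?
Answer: $\frac{759809}{31} \approx 24510.0$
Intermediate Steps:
$b{\left(p \right)} = \frac{1}{175 + p}$
$24510 + b{\left(-206 \right)} = 24510 + \frac{1}{175 - 206} = 24510 + \frac{1}{-31} = 24510 - \frac{1}{31} = \frac{759809}{31}$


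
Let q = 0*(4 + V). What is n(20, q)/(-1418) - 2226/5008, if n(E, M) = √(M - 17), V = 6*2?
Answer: -1113/2504 - I*√17/1418 ≈ -0.44449 - 0.0029077*I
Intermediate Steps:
V = 12
q = 0 (q = 0*(4 + 12) = 0*16 = 0)
n(E, M) = √(-17 + M)
n(20, q)/(-1418) - 2226/5008 = √(-17 + 0)/(-1418) - 2226/5008 = √(-17)*(-1/1418) - 2226*1/5008 = (I*√17)*(-1/1418) - 1113/2504 = -I*√17/1418 - 1113/2504 = -1113/2504 - I*√17/1418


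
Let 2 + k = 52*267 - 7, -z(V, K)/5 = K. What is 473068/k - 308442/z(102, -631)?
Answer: -557420642/8755125 ≈ -63.668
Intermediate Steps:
z(V, K) = -5*K
k = 13875 (k = -2 + (52*267 - 7) = -2 + (13884 - 7) = -2 + 13877 = 13875)
473068/k - 308442/z(102, -631) = 473068/13875 - 308442/((-5*(-631))) = 473068*(1/13875) - 308442/3155 = 473068/13875 - 308442*1/3155 = 473068/13875 - 308442/3155 = -557420642/8755125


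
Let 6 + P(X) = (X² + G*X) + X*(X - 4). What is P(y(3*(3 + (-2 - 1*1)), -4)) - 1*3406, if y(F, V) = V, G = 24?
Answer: -3460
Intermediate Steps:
P(X) = -6 + X² + 24*X + X*(-4 + X) (P(X) = -6 + ((X² + 24*X) + X*(X - 4)) = -6 + ((X² + 24*X) + X*(-4 + X)) = -6 + (X² + 24*X + X*(-4 + X)) = -6 + X² + 24*X + X*(-4 + X))
P(y(3*(3 + (-2 - 1*1)), -4)) - 1*3406 = (-6 + 2*(-4)² + 20*(-4)) - 1*3406 = (-6 + 2*16 - 80) - 3406 = (-6 + 32 - 80) - 3406 = -54 - 3406 = -3460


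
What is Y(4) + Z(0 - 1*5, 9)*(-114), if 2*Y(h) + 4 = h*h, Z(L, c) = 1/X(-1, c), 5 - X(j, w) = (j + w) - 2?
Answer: 120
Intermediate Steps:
X(j, w) = 7 - j - w (X(j, w) = 5 - ((j + w) - 2) = 5 - (-2 + j + w) = 5 + (2 - j - w) = 7 - j - w)
Z(L, c) = 1/(8 - c) (Z(L, c) = 1/(7 - 1*(-1) - c) = 1/(7 + 1 - c) = 1/(8 - c))
Y(h) = -2 + h²/2 (Y(h) = -2 + (h*h)/2 = -2 + h²/2)
Y(4) + Z(0 - 1*5, 9)*(-114) = (-2 + (½)*4²) - 1/(-8 + 9)*(-114) = (-2 + (½)*16) - 1/1*(-114) = (-2 + 8) - 1*1*(-114) = 6 - 1*(-114) = 6 + 114 = 120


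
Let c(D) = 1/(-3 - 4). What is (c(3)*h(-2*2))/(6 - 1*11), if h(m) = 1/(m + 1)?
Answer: -1/105 ≈ -0.0095238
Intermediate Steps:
c(D) = -1/7 (c(D) = 1/(-7) = -1/7)
h(m) = 1/(1 + m)
(c(3)*h(-2*2))/(6 - 1*11) = (-1/(7*(1 - 2*2)))/(6 - 1*11) = (-1/(7*(1 - 4)))/(6 - 11) = -1/7/(-3)/(-5) = -1/7*(-1/3)*(-1/5) = (1/21)*(-1/5) = -1/105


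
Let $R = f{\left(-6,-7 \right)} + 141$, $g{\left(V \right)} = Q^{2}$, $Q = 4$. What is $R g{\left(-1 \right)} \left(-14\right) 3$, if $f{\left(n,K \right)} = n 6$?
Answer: $-70560$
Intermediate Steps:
$f{\left(n,K \right)} = 6 n$
$g{\left(V \right)} = 16$ ($g{\left(V \right)} = 4^{2} = 16$)
$R = 105$ ($R = 6 \left(-6\right) + 141 = -36 + 141 = 105$)
$R g{\left(-1 \right)} \left(-14\right) 3 = 105 \cdot 16 \left(-14\right) 3 = 105 \left(\left(-224\right) 3\right) = 105 \left(-672\right) = -70560$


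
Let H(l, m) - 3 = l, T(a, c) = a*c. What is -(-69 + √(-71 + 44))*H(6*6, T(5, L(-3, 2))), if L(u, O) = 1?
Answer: 2691 - 117*I*√3 ≈ 2691.0 - 202.65*I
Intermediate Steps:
H(l, m) = 3 + l
-(-69 + √(-71 + 44))*H(6*6, T(5, L(-3, 2))) = -(-69 + √(-71 + 44))*(3 + 6*6) = -(-69 + √(-27))*(3 + 36) = -(-69 + 3*I*√3)*39 = -(-2691 + 117*I*√3) = 2691 - 117*I*√3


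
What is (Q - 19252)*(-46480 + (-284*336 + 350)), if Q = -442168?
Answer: 65315846680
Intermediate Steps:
(Q - 19252)*(-46480 + (-284*336 + 350)) = (-442168 - 19252)*(-46480 + (-284*336 + 350)) = -461420*(-46480 + (-95424 + 350)) = -461420*(-46480 - 95074) = -461420*(-141554) = 65315846680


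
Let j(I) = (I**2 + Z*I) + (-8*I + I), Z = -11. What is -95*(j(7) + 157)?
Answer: -7600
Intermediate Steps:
j(I) = I**2 - 18*I (j(I) = (I**2 - 11*I) + (-8*I + I) = (I**2 - 11*I) - 7*I = I**2 - 18*I)
-95*(j(7) + 157) = -95*(7*(-18 + 7) + 157) = -95*(7*(-11) + 157) = -95*(-77 + 157) = -95*80 = -7600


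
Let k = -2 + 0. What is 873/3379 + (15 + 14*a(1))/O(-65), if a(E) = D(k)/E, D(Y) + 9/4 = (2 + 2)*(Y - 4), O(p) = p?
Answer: 499137/87854 ≈ 5.6814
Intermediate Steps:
k = -2
D(Y) = -73/4 + 4*Y (D(Y) = -9/4 + (2 + 2)*(Y - 4) = -9/4 + 4*(-4 + Y) = -9/4 + (-16 + 4*Y) = -73/4 + 4*Y)
a(E) = -105/(4*E) (a(E) = (-73/4 + 4*(-2))/E = (-73/4 - 8)/E = -105/(4*E))
873/3379 + (15 + 14*a(1))/O(-65) = 873/3379 + (15 + 14*(-105/4/1))/(-65) = 873*(1/3379) + (15 + 14*(-105/4*1))*(-1/65) = 873/3379 + (15 + 14*(-105/4))*(-1/65) = 873/3379 + (15 - 735/2)*(-1/65) = 873/3379 - 705/2*(-1/65) = 873/3379 + 141/26 = 499137/87854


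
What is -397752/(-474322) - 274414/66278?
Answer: -25949597563/7859278379 ≈ -3.3018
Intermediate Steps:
-397752/(-474322) - 274414/66278 = -397752*(-1/474322) - 274414*1/66278 = 198876/237161 - 137207/33139 = -25949597563/7859278379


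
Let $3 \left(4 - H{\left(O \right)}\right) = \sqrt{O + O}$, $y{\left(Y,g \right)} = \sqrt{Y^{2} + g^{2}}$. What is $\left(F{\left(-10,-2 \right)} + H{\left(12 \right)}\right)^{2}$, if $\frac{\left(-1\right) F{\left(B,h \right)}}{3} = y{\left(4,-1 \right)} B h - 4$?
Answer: $\frac{4 \left(-24 + \sqrt{6} + 90 \sqrt{17}\right)^{2}}{9} \approx 54298.0$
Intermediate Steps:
$H{\left(O \right)} = 4 - \frac{\sqrt{2} \sqrt{O}}{3}$ ($H{\left(O \right)} = 4 - \frac{\sqrt{O + O}}{3} = 4 - \frac{\sqrt{2 O}}{3} = 4 - \frac{\sqrt{2} \sqrt{O}}{3}$)
$F{\left(B,h \right)} = 12 - 3 B h \sqrt{17}$ ($F{\left(B,h \right)} = - 3 \left(\sqrt{4^{2} + \left(-1\right)^{2}} B h - 4\right) = - 3 \left(\sqrt{16 + 1} B h - 4\right) = - 3 \left(\sqrt{17} B h - 4\right) = - 3 \left(B \sqrt{17} h - 4\right) = - 3 \left(B h \sqrt{17} - 4\right) = - 3 \left(-4 + B h \sqrt{17}\right) = 12 - 3 B h \sqrt{17}$)
$\left(F{\left(-10,-2 \right)} + H{\left(12 \right)}\right)^{2} = \left(\left(12 - \left(-30\right) \left(-2\right) \sqrt{17}\right) + \left(4 - \frac{\sqrt{2} \sqrt{12}}{3}\right)\right)^{2} = \left(\left(12 - 60 \sqrt{17}\right) + \left(4 - \frac{\sqrt{2} \cdot 2 \sqrt{3}}{3}\right)\right)^{2} = \left(\left(12 - 60 \sqrt{17}\right) + \left(4 - \frac{2 \sqrt{6}}{3}\right)\right)^{2} = \left(16 - 60 \sqrt{17} - \frac{2 \sqrt{6}}{3}\right)^{2}$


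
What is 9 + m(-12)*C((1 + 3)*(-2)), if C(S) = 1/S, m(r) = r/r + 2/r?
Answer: 427/48 ≈ 8.8958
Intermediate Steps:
m(r) = 1 + 2/r
9 + m(-12)*C((1 + 3)*(-2)) = 9 + ((2 - 12)/(-12))/(((1 + 3)*(-2))) = 9 + (-1/12*(-10))/((4*(-2))) = 9 + (⅚)/(-8) = 9 + (⅚)*(-⅛) = 9 - 5/48 = 427/48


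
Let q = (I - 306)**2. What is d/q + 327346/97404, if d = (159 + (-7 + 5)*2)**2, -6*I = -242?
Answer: 114497152607/30935948718 ≈ 3.7011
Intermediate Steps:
I = 121/3 (I = -1/6*(-242) = 121/3 ≈ 40.333)
q = 635209/9 (q = (121/3 - 306)**2 = (-797/3)**2 = 635209/9 ≈ 70579.)
d = 24025 (d = (159 - 2*2)**2 = (159 - 4)**2 = 155**2 = 24025)
d/q + 327346/97404 = 24025/(635209/9) + 327346/97404 = 24025*(9/635209) + 327346*(1/97404) = 216225/635209 + 163673/48702 = 114497152607/30935948718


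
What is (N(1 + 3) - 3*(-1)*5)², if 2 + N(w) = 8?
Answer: 441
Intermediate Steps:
N(w) = 6 (N(w) = -2 + 8 = 6)
(N(1 + 3) - 3*(-1)*5)² = (6 - 3*(-1)*5)² = (6 + 3*5)² = (6 + 15)² = 21² = 441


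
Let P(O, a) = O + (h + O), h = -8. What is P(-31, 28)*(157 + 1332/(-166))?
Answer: -865550/83 ≈ -10428.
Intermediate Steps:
P(O, a) = -8 + 2*O (P(O, a) = O + (-8 + O) = -8 + 2*O)
P(-31, 28)*(157 + 1332/(-166)) = (-8 + 2*(-31))*(157 + 1332/(-166)) = (-8 - 62)*(157 + 1332*(-1/166)) = -70*(157 - 666/83) = -70*12365/83 = -865550/83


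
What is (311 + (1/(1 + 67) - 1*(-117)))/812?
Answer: 29105/55216 ≈ 0.52711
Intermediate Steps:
(311 + (1/(1 + 67) - 1*(-117)))/812 = (311 + (1/68 + 117))*(1/812) = (311 + 7957/68)*(1/812) = (29105/68)*(1/812) = 29105/55216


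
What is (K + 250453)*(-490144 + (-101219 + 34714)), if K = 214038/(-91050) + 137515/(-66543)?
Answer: -140776799599213857889/1009790025 ≈ -1.3941e+11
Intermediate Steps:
K = -4460578564/1009790025 (K = 214038*(-1/91050) + 137515*(-1/66543) = -35673/15175 - 137515/66543 = -4460578564/1009790025 ≈ -4.4173)
(K + 250453)*(-490144 + (-101219 + 34714)) = (-4460578564/1009790025 + 250453)*(-490144 + (-101219 + 34714)) = 252900480552761*(-490144 - 66505)/1009790025 = (252900480552761/1009790025)*(-556649) = -140776799599213857889/1009790025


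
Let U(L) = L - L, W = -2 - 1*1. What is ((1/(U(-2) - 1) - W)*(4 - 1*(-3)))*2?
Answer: 28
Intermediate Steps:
W = -3 (W = -2 - 1 = -3)
U(L) = 0
((1/(U(-2) - 1) - W)*(4 - 1*(-3)))*2 = ((1/(0 - 1) - 1*(-3))*(4 - 1*(-3)))*2 = ((1/(-1) + 3)*(4 + 3))*2 = ((-1 + 3)*7)*2 = (2*7)*2 = 14*2 = 28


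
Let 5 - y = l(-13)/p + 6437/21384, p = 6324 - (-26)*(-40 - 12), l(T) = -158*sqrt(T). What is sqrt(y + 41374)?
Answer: sqrt(745704218300646 + 572684904*I*sqrt(13))/134244 ≈ 203.42 + 0.00028163*I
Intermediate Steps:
p = 4972 (p = 6324 - (-26)*(-52) = 6324 - 1*1352 = 6324 - 1352 = 4972)
y = 100483/21384 + 79*I*sqrt(13)/2486 (y = 5 - (-158*I*sqrt(13)/4972 + 6437/21384) = 5 - (-158*I*sqrt(13)*(1/4972) + 6437*(1/21384)) = 5 - (-158*I*sqrt(13)*(1/4972) + 6437/21384) = 5 - (-79*I*sqrt(13)/2486 + 6437/21384) = 5 - (6437/21384 - 79*I*sqrt(13)/2486) = 5 + (-6437/21384 + 79*I*sqrt(13)/2486) = 100483/21384 + 79*I*sqrt(13)/2486 ≈ 4.699 + 0.11458*I)
sqrt(y + 41374) = sqrt((100483/21384 + 79*I*sqrt(13)/2486) + 41374) = sqrt(884842099/21384 + 79*I*sqrt(13)/2486)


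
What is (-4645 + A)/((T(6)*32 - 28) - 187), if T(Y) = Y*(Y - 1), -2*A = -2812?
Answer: -3239/745 ≈ -4.3476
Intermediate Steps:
A = 1406 (A = -½*(-2812) = 1406)
T(Y) = Y*(-1 + Y)
(-4645 + A)/((T(6)*32 - 28) - 187) = (-4645 + 1406)/(((6*(-1 + 6))*32 - 28) - 187) = -3239/(((6*5)*32 - 28) - 187) = -3239/((30*32 - 28) - 187) = -3239/((960 - 28) - 187) = -3239/(932 - 187) = -3239/745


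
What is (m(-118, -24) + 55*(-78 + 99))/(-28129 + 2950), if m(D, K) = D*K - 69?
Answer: -1306/8393 ≈ -0.15561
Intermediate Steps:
m(D, K) = -69 + D*K
(m(-118, -24) + 55*(-78 + 99))/(-28129 + 2950) = ((-69 - 118*(-24)) + 55*(-78 + 99))/(-28129 + 2950) = ((-69 + 2832) + 55*21)/(-25179) = (2763 + 1155)*(-1/25179) = 3918*(-1/25179) = -1306/8393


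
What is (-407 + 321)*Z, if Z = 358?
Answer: -30788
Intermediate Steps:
(-407 + 321)*Z = (-407 + 321)*358 = -86*358 = -30788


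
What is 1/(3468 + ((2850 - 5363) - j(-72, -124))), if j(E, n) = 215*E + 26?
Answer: 1/16409 ≈ 6.0942e-5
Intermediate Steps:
j(E, n) = 26 + 215*E
1/(3468 + ((2850 - 5363) - j(-72, -124))) = 1/(3468 + ((2850 - 5363) - (26 + 215*(-72)))) = 1/(3468 + (-2513 - (26 - 15480))) = 1/(3468 + (-2513 - 1*(-15454))) = 1/(3468 + (-2513 + 15454)) = 1/(3468 + 12941) = 1/16409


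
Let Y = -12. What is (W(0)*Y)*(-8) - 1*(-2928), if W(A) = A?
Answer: 2928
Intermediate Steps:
(W(0)*Y)*(-8) - 1*(-2928) = (0*(-12))*(-8) - 1*(-2928) = 0*(-8) + 2928 = 0 + 2928 = 2928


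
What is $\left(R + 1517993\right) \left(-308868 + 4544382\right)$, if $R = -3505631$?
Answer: $-8418668575932$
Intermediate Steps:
$\left(R + 1517993\right) \left(-308868 + 4544382\right) = \left(-3505631 + 1517993\right) \left(-308868 + 4544382\right) = \left(-1987638\right) 4235514 = -8418668575932$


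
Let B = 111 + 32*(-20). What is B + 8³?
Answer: -17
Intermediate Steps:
B = -529 (B = 111 - 640 = -529)
B + 8³ = -529 + 8³ = -529 + 512 = -17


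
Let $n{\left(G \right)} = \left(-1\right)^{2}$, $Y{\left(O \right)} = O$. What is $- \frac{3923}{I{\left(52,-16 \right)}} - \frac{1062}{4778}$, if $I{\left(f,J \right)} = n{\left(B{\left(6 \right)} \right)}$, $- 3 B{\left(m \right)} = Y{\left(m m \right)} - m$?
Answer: $- \frac{9372578}{2389} \approx -3923.2$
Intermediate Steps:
$B{\left(m \right)} = - \frac{m^{2}}{3} + \frac{m}{3}$ ($B{\left(m \right)} = - \frac{m m - m}{3} = - \frac{m^{2} - m}{3} = - \frac{m^{2}}{3} + \frac{m}{3}$)
$n{\left(G \right)} = 1$
$I{\left(f,J \right)} = 1$
$- \frac{3923}{I{\left(52,-16 \right)}} - \frac{1062}{4778} = - \frac{3923}{1} - \frac{1062}{4778} = \left(-3923\right) 1 - \frac{531}{2389} = -3923 - \frac{531}{2389} = - \frac{9372578}{2389}$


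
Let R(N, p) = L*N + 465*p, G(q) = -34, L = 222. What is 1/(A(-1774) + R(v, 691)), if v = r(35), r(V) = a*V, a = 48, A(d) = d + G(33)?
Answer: 1/692467 ≈ 1.4441e-6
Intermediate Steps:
A(d) = -34 + d (A(d) = d - 34 = -34 + d)
r(V) = 48*V
v = 1680 (v = 48*35 = 1680)
R(N, p) = 222*N + 465*p
1/(A(-1774) + R(v, 691)) = 1/((-34 - 1774) + (222*1680 + 465*691)) = 1/(-1808 + (372960 + 321315)) = 1/(-1808 + 694275) = 1/692467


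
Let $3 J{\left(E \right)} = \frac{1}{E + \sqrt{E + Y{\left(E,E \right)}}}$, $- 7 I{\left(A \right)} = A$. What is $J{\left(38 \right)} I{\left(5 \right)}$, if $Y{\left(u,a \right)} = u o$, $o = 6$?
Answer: $- \frac{5}{651} + \frac{5 \sqrt{266}}{24738} \approx -0.004384$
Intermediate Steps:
$Y{\left(u,a \right)} = 6 u$ ($Y{\left(u,a \right)} = u 6 = 6 u$)
$I{\left(A \right)} = - \frac{A}{7}$
$J{\left(E \right)} = \frac{1}{3 \left(E + \sqrt{7} \sqrt{E}\right)}$ ($J{\left(E \right)} = \frac{1}{3 \left(E + \sqrt{E + 6 E}\right)} = \frac{1}{3 \left(E + \sqrt{7 E}\right)} = \frac{1}{3 \left(E + \sqrt{7} \sqrt{E}\right)}$)
$J{\left(38 \right)} I{\left(5 \right)} = \frac{1}{3 \left(38 + \sqrt{7} \sqrt{38}\right)} \left(\left(- \frac{1}{7}\right) 5\right) = \frac{1}{3 \left(38 + \sqrt{266}\right)} \left(- \frac{5}{7}\right) = - \frac{5}{21 \left(38 + \sqrt{266}\right)}$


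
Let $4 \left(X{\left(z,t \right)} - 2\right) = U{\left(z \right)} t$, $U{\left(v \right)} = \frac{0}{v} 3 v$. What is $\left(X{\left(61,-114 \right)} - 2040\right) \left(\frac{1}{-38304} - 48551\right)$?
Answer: $\frac{1895031757595}{19152} \approx 9.8947 \cdot 10^{7}$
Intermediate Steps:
$U{\left(v \right)} = 0$ ($U{\left(v \right)} = 0 \cdot 3 v = 0 v = 0$)
$X{\left(z,t \right)} = 2$ ($X{\left(z,t \right)} = 2 + \frac{0 t}{4} = 2 + \frac{1}{4} \cdot 0 = 2 + 0 = 2$)
$\left(X{\left(61,-114 \right)} - 2040\right) \left(\frac{1}{-38304} - 48551\right) = \left(2 - 2040\right) \left(\frac{1}{-38304} - 48551\right) = - 2038 \left(- \frac{1}{38304} - 48551\right) = \left(-2038\right) \left(- \frac{1859697505}{38304}\right) = \frac{1895031757595}{19152}$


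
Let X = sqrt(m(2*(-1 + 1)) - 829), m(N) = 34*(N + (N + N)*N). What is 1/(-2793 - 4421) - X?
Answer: -1/7214 - I*sqrt(829) ≈ -0.00013862 - 28.792*I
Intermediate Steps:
m(N) = 34*N + 68*N**2 (m(N) = 34*(N + (2*N)*N) = 34*(N + 2*N**2) = 34*N + 68*N**2)
X = I*sqrt(829) (X = sqrt(34*(2*(-1 + 1))*(1 + 2*(2*(-1 + 1))) - 829) = sqrt(34*(2*0)*(1 + 2*(2*0)) - 829) = sqrt(34*0*(1 + 2*0) - 829) = sqrt(34*0*(1 + 0) - 829) = sqrt(34*0*1 - 829) = sqrt(0 - 829) = sqrt(-829) = I*sqrt(829) ≈ 28.792*I)
1/(-2793 - 4421) - X = 1/(-2793 - 4421) - I*sqrt(829) = 1/(-7214) - I*sqrt(829) = -1/7214 - I*sqrt(829)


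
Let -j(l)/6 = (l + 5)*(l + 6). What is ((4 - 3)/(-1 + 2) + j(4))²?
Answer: 290521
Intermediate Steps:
j(l) = -6*(5 + l)*(6 + l) (j(l) = -6*(l + 5)*(l + 6) = -6*(5 + l)*(6 + l))
((4 - 3)/(-1 + 2) + j(4))² = ((4 - 3)/(-1 + 2) + (-180 - 66*4 - 6*4²))² = (1/1 + (-180 - 264 - 6*16))² = (1*1 + (-180 - 264 - 96))² = (1 - 540)² = (-539)² = 290521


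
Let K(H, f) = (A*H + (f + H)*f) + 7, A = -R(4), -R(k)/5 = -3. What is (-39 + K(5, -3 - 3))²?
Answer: 10201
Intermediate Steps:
R(k) = 15 (R(k) = -5*(-3) = 15)
A = -15 (A = -1*15 = -15)
K(H, f) = 7 - 15*H + f*(H + f) (K(H, f) = (-15*H + (f + H)*f) + 7 = (-15*H + (H + f)*f) + 7 = (-15*H + f*(H + f)) + 7 = 7 - 15*H + f*(H + f))
(-39 + K(5, -3 - 3))² = (-39 + (7 + (-3 - 3)² - 15*5 + 5*(-3 - 3)))² = (-39 + (7 + (-6)² - 75 + 5*(-6)))² = (-39 + (7 + 36 - 75 - 30))² = (-39 - 62)² = (-101)² = 10201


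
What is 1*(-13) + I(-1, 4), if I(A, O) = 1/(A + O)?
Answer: -38/3 ≈ -12.667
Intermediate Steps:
1*(-13) + I(-1, 4) = 1*(-13) + 1/(-1 + 4) = -13 + 1/3 = -13 + ⅓ = -38/3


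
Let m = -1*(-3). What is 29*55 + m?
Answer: 1598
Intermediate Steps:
m = 3
29*55 + m = 29*55 + 3 = 1595 + 3 = 1598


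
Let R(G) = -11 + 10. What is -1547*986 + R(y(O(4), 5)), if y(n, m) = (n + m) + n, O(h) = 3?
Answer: -1525343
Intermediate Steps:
y(n, m) = m + 2*n (y(n, m) = (m + n) + n = m + 2*n)
R(G) = -1
-1547*986 + R(y(O(4), 5)) = -1547*986 - 1 = -1525342 - 1 = -1525343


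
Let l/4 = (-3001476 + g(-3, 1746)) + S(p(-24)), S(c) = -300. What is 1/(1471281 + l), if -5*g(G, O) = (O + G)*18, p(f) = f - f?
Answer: -5/52804611 ≈ -9.4689e-8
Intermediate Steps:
p(f) = 0
g(G, O) = -18*G/5 - 18*O/5 (g(G, O) = -(O + G)*18/5 = -(G + O)*18/5 = -(18*G + 18*O)/5 = -18*G/5 - 18*O/5)
l = -60161016/5 (l = 4*((-3001476 + (-18/5*(-3) - 18/5*1746)) - 300) = 4*((-3001476 + (54/5 - 31428/5)) - 300) = 4*((-3001476 - 31374/5) - 300) = 4*(-15038754/5 - 300) = 4*(-15040254/5) = -60161016/5 ≈ -1.2032e+7)
1/(1471281 + l) = 1/(1471281 - 60161016/5) = 1/(-52804611/5) = -5/52804611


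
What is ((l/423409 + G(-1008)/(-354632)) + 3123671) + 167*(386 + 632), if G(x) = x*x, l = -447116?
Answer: 61819930086286361/18769297561 ≈ 3.2937e+6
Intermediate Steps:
G(x) = x²
((l/423409 + G(-1008)/(-354632)) + 3123671) + 167*(386 + 632) = ((-447116/423409 + (-1008)²/(-354632)) + 3123671) + 167*(386 + 632) = ((-447116*1/423409 + 1016064*(-1/354632)) + 3123671) + 167*1018 = ((-447116/423409 - 127008/44329) + 3123671) + 170006 = (-73596535436/18769297561 + 3123671) + 170006 = 58629036885130995/18769297561 + 170006 = 61819930086286361/18769297561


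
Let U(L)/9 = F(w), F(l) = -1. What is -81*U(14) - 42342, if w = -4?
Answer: -41613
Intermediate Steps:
U(L) = -9 (U(L) = 9*(-1) = -9)
-81*U(14) - 42342 = -81*(-9) - 42342 = 729 - 42342 = -41613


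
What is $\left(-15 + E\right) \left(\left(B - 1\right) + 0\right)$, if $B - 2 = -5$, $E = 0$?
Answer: $60$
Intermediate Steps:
$B = -3$ ($B = 2 - 5 = -3$)
$\left(-15 + E\right) \left(\left(B - 1\right) + 0\right) = \left(-15 + 0\right) \left(\left(-3 - 1\right) + 0\right) = - 15 \left(-4 + 0\right) = \left(-15\right) \left(-4\right) = 60$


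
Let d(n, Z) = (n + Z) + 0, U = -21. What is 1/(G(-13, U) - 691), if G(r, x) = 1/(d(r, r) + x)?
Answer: -47/32478 ≈ -0.0014471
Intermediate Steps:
d(n, Z) = Z + n (d(n, Z) = (Z + n) + 0 = Z + n)
G(r, x) = 1/(x + 2*r) (G(r, x) = 1/((r + r) + x) = 1/(2*r + x) = 1/(x + 2*r))
1/(G(-13, U) - 691) = 1/(1/(-21 + 2*(-13)) - 691) = 1/(1/(-21 - 26) - 691) = 1/(1/(-47) - 691) = 1/(-1/47 - 691) = 1/(-32478/47) = -47/32478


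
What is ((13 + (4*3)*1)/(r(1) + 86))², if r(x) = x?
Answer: 625/7569 ≈ 0.082574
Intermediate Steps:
((13 + (4*3)*1)/(r(1) + 86))² = ((13 + (4*3)*1)/(1 + 86))² = ((13 + 12*1)/87)² = ((13 + 12)*(1/87))² = (25*(1/87))² = (25/87)² = 625/7569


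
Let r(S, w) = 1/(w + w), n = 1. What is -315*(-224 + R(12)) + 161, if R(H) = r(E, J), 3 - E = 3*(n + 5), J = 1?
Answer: 141127/2 ≈ 70564.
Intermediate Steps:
E = -15 (E = 3 - 3*(1 + 5) = 3 - 3*6 = 3 - 1*18 = 3 - 18 = -15)
r(S, w) = 1/(2*w)
R(H) = ½ (R(H) = (½)/1 = (½)*1 = ½)
-315*(-224 + R(12)) + 161 = -315*(-224 + ½) + 161 = -315*(-447/2) + 161 = 140805/2 + 161 = 141127/2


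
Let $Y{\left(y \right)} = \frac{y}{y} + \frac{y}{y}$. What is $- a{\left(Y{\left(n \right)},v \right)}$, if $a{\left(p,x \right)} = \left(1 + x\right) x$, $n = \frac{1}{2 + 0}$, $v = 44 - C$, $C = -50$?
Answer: $-8930$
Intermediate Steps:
$v = 94$ ($v = 44 - -50 = 44 + 50 = 94$)
$n = \frac{1}{2} \approx 0.5$
$Y{\left(y \right)} = 2$ ($Y{\left(y \right)} = 1 + 1 = 2$)
$a{\left(p,x \right)} = x \left(1 + x\right)$
$- a{\left(Y{\left(n \right)},v \right)} = - 94 \left(1 + 94\right) = - 94 \cdot 95 = \left(-1\right) 8930 = -8930$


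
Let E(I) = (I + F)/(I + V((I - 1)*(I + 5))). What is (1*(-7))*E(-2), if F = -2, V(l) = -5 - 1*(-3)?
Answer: -7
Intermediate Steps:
V(l) = -2 (V(l) = -5 + 3 = -2)
E(I) = 1 (E(I) = (I - 2)/(I - 2) = (-2 + I)/(-2 + I) = 1)
(1*(-7))*E(-2) = (1*(-7))*1 = -7*1 = -7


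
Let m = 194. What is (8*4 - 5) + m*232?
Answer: 45035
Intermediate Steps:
(8*4 - 5) + m*232 = (8*4 - 5) + 194*232 = (32 - 5) + 45008 = 27 + 45008 = 45035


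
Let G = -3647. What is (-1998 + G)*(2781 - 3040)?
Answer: 1462055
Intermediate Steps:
(-1998 + G)*(2781 - 3040) = (-1998 - 3647)*(2781 - 3040) = -5645*(-259) = 1462055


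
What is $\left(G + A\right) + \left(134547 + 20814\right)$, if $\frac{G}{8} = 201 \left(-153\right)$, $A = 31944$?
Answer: $-58719$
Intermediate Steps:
$G = -246024$ ($G = 8 \cdot 201 \left(-153\right) = 8 \left(-30753\right) = -246024$)
$\left(G + A\right) + \left(134547 + 20814\right) = \left(-246024 + 31944\right) + \left(134547 + 20814\right) = -214080 + 155361 = -58719$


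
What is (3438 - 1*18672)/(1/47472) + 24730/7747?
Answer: -5602540881926/7747 ≈ -7.2319e+8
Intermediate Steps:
(3438 - 1*18672)/(1/47472) + 24730/7747 = (3438 - 18672)/(1/47472) + 24730*(1/7747) = -15234*47472 + 24730/7747 = -723188448 + 24730/7747 = -5602540881926/7747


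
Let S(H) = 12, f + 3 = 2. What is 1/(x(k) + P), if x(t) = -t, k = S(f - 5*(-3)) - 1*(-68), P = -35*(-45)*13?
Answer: 1/20395 ≈ 4.9032e-5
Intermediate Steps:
f = -1 (f = -3 + 2 = -1)
P = 20475 (P = 1575*13 = 20475)
k = 80 (k = 12 - 1*(-68) = 12 + 68 = 80)
1/(x(k) + P) = 1/(-1*80 + 20475) = 1/(-80 + 20475) = 1/20395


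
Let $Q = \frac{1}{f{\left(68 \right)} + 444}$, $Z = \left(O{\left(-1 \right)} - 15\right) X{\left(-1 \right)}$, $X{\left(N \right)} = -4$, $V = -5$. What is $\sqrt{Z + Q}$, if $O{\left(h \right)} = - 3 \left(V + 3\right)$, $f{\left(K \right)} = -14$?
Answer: $\frac{\sqrt{6656830}}{430} \approx 6.0002$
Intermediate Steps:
$O{\left(h \right)} = 6$ ($O{\left(h \right)} = - 3 \left(-5 + 3\right) = \left(-3\right) \left(-2\right) = 6$)
$Z = 36$ ($Z = \left(6 - 15\right) \left(-4\right) = \left(-9\right) \left(-4\right) = 36$)
$Q = \frac{1}{430}$ ($Q = \frac{1}{-14 + 444} = \frac{1}{430} \approx 0.0023256$)
$\sqrt{Z + Q} = \sqrt{36 + \frac{1}{430}} = \sqrt{\frac{15481}{430}} = \frac{\sqrt{6656830}}{430}$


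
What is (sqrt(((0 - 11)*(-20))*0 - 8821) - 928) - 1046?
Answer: -1974 + I*sqrt(8821) ≈ -1974.0 + 93.92*I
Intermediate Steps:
(sqrt(((0 - 11)*(-20))*0 - 8821) - 928) - 1046 = (sqrt(-11*(-20)*0 - 8821) - 928) - 1046 = (sqrt(220*0 - 8821) - 928) - 1046 = (sqrt(0 - 8821) - 928) - 1046 = (sqrt(-8821) - 928) - 1046 = (I*sqrt(8821) - 928) - 1046 = (-928 + I*sqrt(8821)) - 1046 = -1974 + I*sqrt(8821)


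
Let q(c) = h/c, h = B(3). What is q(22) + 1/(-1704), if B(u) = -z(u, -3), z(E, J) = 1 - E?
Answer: 1693/18744 ≈ 0.090322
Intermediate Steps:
B(u) = -1 + u (B(u) = -(1 - u) = -1 + u)
h = 2 (h = -1 + 3 = 2)
q(c) = 2/c
q(22) + 1/(-1704) = 2/22 + 1/(-1704) = 2*(1/22) - 1/1704 = 1/11 - 1/1704 = 1693/18744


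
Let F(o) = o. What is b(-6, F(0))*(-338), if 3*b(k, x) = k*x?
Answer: 0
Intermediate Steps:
b(k, x) = k*x/3 (b(k, x) = (k*x)/3 = k*x/3)
b(-6, F(0))*(-338) = ((⅓)*(-6)*0)*(-338) = 0*(-338) = 0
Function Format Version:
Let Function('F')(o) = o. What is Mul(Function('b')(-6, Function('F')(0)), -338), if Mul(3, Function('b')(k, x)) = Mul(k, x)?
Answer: 0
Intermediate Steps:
Function('b')(k, x) = Mul(Rational(1, 3), k, x) (Function('b')(k, x) = Mul(Rational(1, 3), Mul(k, x)) = Mul(Rational(1, 3), k, x))
Mul(Function('b')(-6, Function('F')(0)), -338) = Mul(Mul(Rational(1, 3), -6, 0), -338) = Mul(0, -338) = 0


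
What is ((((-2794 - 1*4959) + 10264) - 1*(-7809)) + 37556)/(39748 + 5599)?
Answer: 47876/45347 ≈ 1.0558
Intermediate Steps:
((((-2794 - 1*4959) + 10264) - 1*(-7809)) + 37556)/(39748 + 5599) = ((((-2794 - 4959) + 10264) + 7809) + 37556)/45347 = (((-7753 + 10264) + 7809) + 37556)*(1/45347) = ((2511 + 7809) + 37556)*(1/45347) = (10320 + 37556)*(1/45347) = 47876*(1/45347) = 47876/45347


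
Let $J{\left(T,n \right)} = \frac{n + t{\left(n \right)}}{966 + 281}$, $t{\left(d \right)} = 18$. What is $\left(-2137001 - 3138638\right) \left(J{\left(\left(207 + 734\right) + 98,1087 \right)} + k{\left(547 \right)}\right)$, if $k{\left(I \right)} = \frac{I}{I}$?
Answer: $- \frac{12408302928}{1247} \approx -9.9505 \cdot 10^{6}$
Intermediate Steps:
$k{\left(I \right)} = 1$
$J{\left(T,n \right)} = \frac{18}{1247} + \frac{n}{1247}$ ($J{\left(T,n \right)} = \frac{n + 18}{966 + 281} = \frac{18 + n}{1247} = \left(18 + n\right) \frac{1}{1247} = \frac{18}{1247} + \frac{n}{1247}$)
$\left(-2137001 - 3138638\right) \left(J{\left(\left(207 + 734\right) + 98,1087 \right)} + k{\left(547 \right)}\right) = \left(-2137001 - 3138638\right) \left(\left(\frac{18}{1247} + \frac{1}{1247} \cdot 1087\right) + 1\right) = - 5275639 \left(\left(\frac{18}{1247} + \frac{1087}{1247}\right) + 1\right) = - 5275639 \left(\frac{1105}{1247} + 1\right) = \left(-5275639\right) \frac{2352}{1247} = - \frac{12408302928}{1247}$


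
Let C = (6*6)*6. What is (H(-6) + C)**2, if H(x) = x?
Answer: 44100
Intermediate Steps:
C = 216 (C = 36*6 = 216)
(H(-6) + C)**2 = (-6 + 216)**2 = 210**2 = 44100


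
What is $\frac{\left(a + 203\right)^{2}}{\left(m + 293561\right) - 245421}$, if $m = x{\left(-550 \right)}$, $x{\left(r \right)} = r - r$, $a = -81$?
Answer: $\frac{3721}{12035} \approx 0.30918$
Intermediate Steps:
$x{\left(r \right)} = 0$
$m = 0$
$\frac{\left(a + 203\right)^{2}}{\left(m + 293561\right) - 245421} = \frac{\left(-81 + 203\right)^{2}}{\left(0 + 293561\right) - 245421} = \frac{122^{2}}{293561 - 245421} = \frac{14884}{48140} = 14884 \cdot \frac{1}{48140} = \frac{3721}{12035}$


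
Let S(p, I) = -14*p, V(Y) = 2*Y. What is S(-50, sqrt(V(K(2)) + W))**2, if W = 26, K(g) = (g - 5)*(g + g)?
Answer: 490000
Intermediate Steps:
K(g) = 2*g*(-5 + g) (K(g) = (-5 + g)*(2*g) = 2*g*(-5 + g))
S(-50, sqrt(V(K(2)) + W))**2 = (-14*(-50))**2 = 700**2 = 490000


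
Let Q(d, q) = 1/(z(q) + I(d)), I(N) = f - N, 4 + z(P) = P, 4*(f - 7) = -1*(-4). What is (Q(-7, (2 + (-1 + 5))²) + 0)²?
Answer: 1/2209 ≈ 0.00045269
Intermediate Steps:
f = 8 (f = 7 + (-1*(-4))/4 = 7 + (¼)*4 = 7 + 1 = 8)
z(P) = -4 + P
I(N) = 8 - N
Q(d, q) = 1/(4 + q - d) (Q(d, q) = 1/((-4 + q) + (8 - d)) = 1/(4 + q - d))
(Q(-7, (2 + (-1 + 5))²) + 0)² = (1/(4 + (2 + (-1 + 5))² - 1*(-7)) + 0)² = (1/(4 + (2 + 4)² + 7) + 0)² = (1/(4 + 6² + 7) + 0)² = (1/(4 + 36 + 7) + 0)² = (1/47 + 0)² = (1/47)² = 1/2209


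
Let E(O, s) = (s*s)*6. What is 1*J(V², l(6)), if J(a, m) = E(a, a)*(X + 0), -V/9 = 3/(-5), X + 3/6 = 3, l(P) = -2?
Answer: 1594323/125 ≈ 12755.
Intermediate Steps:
X = 5/2 (X = -½ + 3 = 5/2 ≈ 2.5000)
V = 27/5 (V = -27/(-5) = -27*(-1)/5 = -9*(-⅗) = 27/5 ≈ 5.4000)
E(O, s) = 6*s² (E(O, s) = s²*6 = 6*s²)
J(a, m) = 15*a² (J(a, m) = (6*a²)*(5/2 + 0) = (6*a²)*(5/2) = 15*a²)
1*J(V², l(6)) = 1*(15*((27/5)²)²) = 1*(15*(729/25)²) = 1*(15*(531441/625)) = 1*(1594323/125) = 1594323/125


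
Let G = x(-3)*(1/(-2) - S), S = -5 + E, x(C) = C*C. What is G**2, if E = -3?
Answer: 18225/4 ≈ 4556.3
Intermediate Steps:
x(C) = C**2
S = -8 (S = -5 - 3 = -8)
G = 135/2 (G = (-3)**2*(1/(-2) - 1*(-8)) = 9*(-1/2 + 8) = 9*(15/2) = 135/2 ≈ 67.500)
G**2 = (135/2)**2 = 18225/4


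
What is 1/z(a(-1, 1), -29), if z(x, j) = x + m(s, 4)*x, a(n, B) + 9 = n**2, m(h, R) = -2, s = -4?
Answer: 1/8 ≈ 0.12500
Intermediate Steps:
a(n, B) = -9 + n**2
z(x, j) = -x (z(x, j) = x - 2*x = -x)
1/z(a(-1, 1), -29) = 1/(-(-9 + (-1)**2)) = 1/(-(-9 + 1)) = 1/(-1*(-8)) = 1/8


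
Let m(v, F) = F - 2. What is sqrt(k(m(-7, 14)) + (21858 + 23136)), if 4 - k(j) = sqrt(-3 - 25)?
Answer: sqrt(44998 - 2*I*sqrt(7)) ≈ 212.13 - 0.012*I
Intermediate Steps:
m(v, F) = -2 + F
k(j) = 4 - 2*I*sqrt(7) (k(j) = 4 - sqrt(-3 - 25) = 4 - sqrt(-28) = 4 - 2*I*sqrt(7))
sqrt(k(m(-7, 14)) + (21858 + 23136)) = sqrt((4 - 2*I*sqrt(7)) + (21858 + 23136)) = sqrt((4 - 2*I*sqrt(7)) + 44994) = sqrt(44998 - 2*I*sqrt(7))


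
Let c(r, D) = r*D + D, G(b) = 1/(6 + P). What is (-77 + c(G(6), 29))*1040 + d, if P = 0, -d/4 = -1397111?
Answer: 16630652/3 ≈ 5.5436e+6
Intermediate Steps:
d = 5588444 (d = -4*(-1397111) = 5588444)
G(b) = 1/6 (G(b) = 1/(6 + 0) = 1/6)
c(r, D) = D + D*r (c(r, D) = D*r + D = D + D*r)
(-77 + c(G(6), 29))*1040 + d = (-77 + 29*(1 + 1/6))*1040 + 5588444 = (-77 + 29*(7/6))*1040 + 5588444 = (-77 + 203/6)*1040 + 5588444 = -259/6*1040 + 5588444 = -134680/3 + 5588444 = 16630652/3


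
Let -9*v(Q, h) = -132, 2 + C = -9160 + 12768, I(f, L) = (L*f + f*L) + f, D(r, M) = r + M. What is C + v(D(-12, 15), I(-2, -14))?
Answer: 10862/3 ≈ 3620.7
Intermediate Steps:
D(r, M) = M + r
I(f, L) = f + 2*L*f (I(f, L) = (L*f + L*f) + f = 2*L*f + f = f + 2*L*f)
C = 3606 (C = -2 + (-9160 + 12768) = -2 + 3608 = 3606)
v(Q, h) = 44/3 (v(Q, h) = -⅑*(-132) = 44/3)
C + v(D(-12, 15), I(-2, -14)) = 3606 + 44/3 = 10862/3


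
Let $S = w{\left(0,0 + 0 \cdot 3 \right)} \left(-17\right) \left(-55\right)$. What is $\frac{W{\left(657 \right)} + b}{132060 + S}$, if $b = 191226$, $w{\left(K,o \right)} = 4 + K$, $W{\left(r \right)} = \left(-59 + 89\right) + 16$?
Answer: $\frac{23909}{16975} \approx 1.4085$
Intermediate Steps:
$W{\left(r \right)} = 46$ ($W{\left(r \right)} = 30 + 16 = 46$)
$S = 3740$ ($S = \left(4 + 0\right) \left(-17\right) \left(-55\right) = 4 \left(-17\right) \left(-55\right) = \left(-68\right) \left(-55\right) = 3740$)
$\frac{W{\left(657 \right)} + b}{132060 + S} = \frac{46 + 191226}{132060 + 3740} = \frac{191272}{135800} = 191272 \cdot \frac{1}{135800} = \frac{23909}{16975}$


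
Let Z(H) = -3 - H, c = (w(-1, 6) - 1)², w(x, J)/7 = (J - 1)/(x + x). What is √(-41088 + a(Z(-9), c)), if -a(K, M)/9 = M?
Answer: I*√176673/2 ≈ 210.16*I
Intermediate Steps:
w(x, J) = 7*(-1 + J)/(2*x) (w(x, J) = 7*((J - 1)/(x + x)) = 7*((-1 + J)/((2*x))) = 7*((-1 + J)*(1/(2*x))) = 7*((-1 + J)/(2*x)) = 7*(-1 + J)/(2*x))
c = 1369/4 (c = ((7/2)*(-1 + 6)/(-1) - 1)² = ((7/2)*(-1)*5 - 1)² = (-35/2 - 1)² = (-37/2)² = 1369/4 ≈ 342.25)
a(K, M) = -9*M
√(-41088 + a(Z(-9), c)) = √(-41088 - 9*1369/4) = √(-41088 - 12321/4) = √(-176673/4) = I*√176673/2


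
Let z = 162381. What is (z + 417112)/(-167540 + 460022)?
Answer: 579493/292482 ≈ 1.9813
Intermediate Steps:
(z + 417112)/(-167540 + 460022) = (162381 + 417112)/(-167540 + 460022) = 579493/292482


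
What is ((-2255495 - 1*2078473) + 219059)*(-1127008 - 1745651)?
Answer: 11820730373031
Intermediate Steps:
((-2255495 - 1*2078473) + 219059)*(-1127008 - 1745651) = ((-2255495 - 2078473) + 219059)*(-2872659) = (-4333968 + 219059)*(-2872659) = -4114909*(-2872659) = 11820730373031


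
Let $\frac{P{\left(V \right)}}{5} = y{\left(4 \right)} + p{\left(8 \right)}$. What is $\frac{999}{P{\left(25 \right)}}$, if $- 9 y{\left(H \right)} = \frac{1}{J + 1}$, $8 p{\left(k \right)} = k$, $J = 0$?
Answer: $\frac{8991}{40} \approx 224.77$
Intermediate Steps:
$p{\left(k \right)} = \frac{k}{8}$
$y{\left(H \right)} = - \frac{1}{9}$ ($y{\left(H \right)} = - \frac{1}{9 \left(0 + 1\right)} = - \frac{1}{9 \cdot 1} = \left(- \frac{1}{9}\right) 1 = - \frac{1}{9}$)
$P{\left(V \right)} = \frac{40}{9}$ ($P{\left(V \right)} = 5 \left(- \frac{1}{9} + \frac{1}{8} \cdot 8\right) = 5 \left(- \frac{1}{9} + 1\right) = 5 \cdot \frac{8}{9} = \frac{40}{9}$)
$\frac{999}{P{\left(25 \right)}} = \frac{999}{\frac{40}{9}} = 999 \cdot \frac{9}{40} = \frac{8991}{40}$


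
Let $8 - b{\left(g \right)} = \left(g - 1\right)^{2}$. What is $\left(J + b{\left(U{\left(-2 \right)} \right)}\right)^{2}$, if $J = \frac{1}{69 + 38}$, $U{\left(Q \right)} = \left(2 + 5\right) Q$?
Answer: $\frac{539075524}{11449} \approx 47085.0$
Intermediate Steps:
$U{\left(Q \right)} = 7 Q$
$J = \frac{1}{107} \approx 0.0093458$
$b{\left(g \right)} = 8 - \left(-1 + g\right)^{2}$ ($b{\left(g \right)} = 8 - \left(g - 1\right)^{2} = 8 - \left(-1 + g\right)^{2}$)
$\left(J + b{\left(U{\left(-2 \right)} \right)}\right)^{2} = \left(\frac{1}{107} + \left(8 - \left(-1 + 7 \left(-2\right)\right)^{2}\right)\right)^{2} = \left(\frac{1}{107} + \left(8 - \left(-1 - 14\right)^{2}\right)\right)^{2} = \left(\frac{1}{107} + \left(8 - \left(-15\right)^{2}\right)\right)^{2} = \left(\frac{1}{107} + \left(8 - 225\right)\right)^{2} = \left(\frac{1}{107} - 217\right)^{2} = \left(- \frac{23218}{107}\right)^{2} = \frac{539075524}{11449}$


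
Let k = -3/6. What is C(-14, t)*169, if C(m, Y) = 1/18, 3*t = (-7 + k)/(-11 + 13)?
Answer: 169/18 ≈ 9.3889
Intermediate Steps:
k = -½ (k = -3*⅙ = -½ ≈ -0.50000)
t = -5/4 (t = ((-7 - ½)/(-11 + 13))/3 = (-15/2/2)/3 = (-15/2*½)/3 = (⅓)*(-15/4) = -5/4 ≈ -1.2500)
C(m, Y) = 1/18
C(-14, t)*169 = (1/18)*169 = 169/18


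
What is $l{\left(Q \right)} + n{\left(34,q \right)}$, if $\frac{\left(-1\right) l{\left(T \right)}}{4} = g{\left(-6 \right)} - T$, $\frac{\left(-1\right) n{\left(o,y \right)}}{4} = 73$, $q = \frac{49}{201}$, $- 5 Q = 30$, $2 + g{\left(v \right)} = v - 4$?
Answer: $-268$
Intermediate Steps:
$g{\left(v \right)} = -6 + v$ ($g{\left(v \right)} = -2 + \left(v - 4\right) = -2 + \left(-4 + v\right) = -6 + v$)
$Q = -6$ ($Q = \left(- \frac{1}{5}\right) 30 = -6$)
$q = \frac{49}{201}$ ($q = 49 \cdot \frac{1}{201} = \frac{49}{201} \approx 0.24378$)
$n{\left(o,y \right)} = -292$ ($n{\left(o,y \right)} = \left(-4\right) 73 = -292$)
$l{\left(T \right)} = 48 + 4 T$ ($l{\left(T \right)} = - 4 \left(\left(-6 - 6\right) - T\right) = - 4 \left(-12 - T\right) = 48 + 4 T$)
$l{\left(Q \right)} + n{\left(34,q \right)} = \left(48 + 4 \left(-6\right)\right) - 292 = \left(48 - 24\right) - 292 = 24 - 292 = -268$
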